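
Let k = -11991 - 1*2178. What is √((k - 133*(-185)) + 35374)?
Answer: 3*√5090 ≈ 214.03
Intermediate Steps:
k = -14169 (k = -11991 - 2178 = -14169)
√((k - 133*(-185)) + 35374) = √((-14169 - 133*(-185)) + 35374) = √((-14169 + 24605) + 35374) = √(10436 + 35374) = √45810 = 3*√5090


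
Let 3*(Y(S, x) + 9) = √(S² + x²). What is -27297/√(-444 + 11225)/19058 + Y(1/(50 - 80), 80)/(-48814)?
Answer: 9/48814 - 27297*√10781/205464298 - √5760001/4393260 ≈ -0.014156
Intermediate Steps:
Y(S, x) = -9 + √(S² + x²)/3
-27297/√(-444 + 11225)/19058 + Y(1/(50 - 80), 80)/(-48814) = -27297/√(-444 + 11225)/19058 + (-9 + √((1/(50 - 80))² + 80²)/3)/(-48814) = -27297*√10781/10781*(1/19058) + (-9 + √((1/(-30))² + 6400)/3)*(-1/48814) = -27297*√10781/10781*(1/19058) + (-9 + √((-1/30)² + 6400)/3)*(-1/48814) = -27297*√10781/10781*(1/19058) + (-9 + √(1/900 + 6400)/3)*(-1/48814) = -27297*√10781/205464298 + (-9 + √(5760001/900)/3)*(-1/48814) = -27297*√10781/205464298 + (-9 + (√5760001/30)/3)*(-1/48814) = -27297*√10781/205464298 + (-9 + √5760001/90)*(-1/48814) = -27297*√10781/205464298 + (9/48814 - √5760001/4393260) = 9/48814 - 27297*√10781/205464298 - √5760001/4393260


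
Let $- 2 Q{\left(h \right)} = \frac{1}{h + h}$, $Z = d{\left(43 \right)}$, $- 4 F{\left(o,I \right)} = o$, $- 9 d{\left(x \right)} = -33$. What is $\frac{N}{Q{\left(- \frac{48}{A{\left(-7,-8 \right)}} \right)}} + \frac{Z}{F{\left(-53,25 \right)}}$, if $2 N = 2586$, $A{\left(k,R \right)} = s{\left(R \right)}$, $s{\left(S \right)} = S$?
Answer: $- \frac{4934044}{159} \approx -31032.0$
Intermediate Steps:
$d{\left(x \right)} = \frac{11}{3}$ ($d{\left(x \right)} = \left(- \frac{1}{9}\right) \left(-33\right) = \frac{11}{3}$)
$A{\left(k,R \right)} = R$
$F{\left(o,I \right)} = - \frac{o}{4}$
$Z = \frac{11}{3} \approx 3.6667$
$N = 1293$ ($N = \frac{1}{2} \cdot 2586 = 1293$)
$Q{\left(h \right)} = - \frac{1}{4 h}$ ($Q{\left(h \right)} = - \frac{1}{2 \left(h + h\right)} = - \frac{1}{2 \cdot 2 h} = - \frac{\frac{1}{2} \frac{1}{h}}{2} = - \frac{1}{4 h}$)
$\frac{N}{Q{\left(- \frac{48}{A{\left(-7,-8 \right)}} \right)}} + \frac{Z}{F{\left(-53,25 \right)}} = \frac{1293}{\left(- \frac{1}{4}\right) \frac{1}{\left(-48\right) \frac{1}{-8}}} + \frac{11}{3 \left(\left(- \frac{1}{4}\right) \left(-53\right)\right)} = \frac{1293}{\left(- \frac{1}{4}\right) \frac{1}{\left(-48\right) \left(- \frac{1}{8}\right)}} + \frac{11}{3 \cdot \frac{53}{4}} = \frac{1293}{\left(- \frac{1}{4}\right) \frac{1}{6}} + \frac{11}{3} \cdot \frac{4}{53} = \frac{1293}{\left(- \frac{1}{4}\right) \frac{1}{6}} + \frac{44}{159} = \frac{1293}{- \frac{1}{24}} + \frac{44}{159} = 1293 \left(-24\right) + \frac{44}{159} = -31032 + \frac{44}{159} = - \frac{4934044}{159}$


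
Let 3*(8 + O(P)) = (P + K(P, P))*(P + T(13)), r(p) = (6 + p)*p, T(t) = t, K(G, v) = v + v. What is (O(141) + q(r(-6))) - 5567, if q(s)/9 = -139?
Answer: 14888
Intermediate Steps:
K(G, v) = 2*v
r(p) = p*(6 + p)
q(s) = -1251 (q(s) = 9*(-139) = -1251)
O(P) = -8 + P*(13 + P) (O(P) = -8 + ((P + 2*P)*(P + 13))/3 = -8 + ((3*P)*(13 + P))/3 = -8 + (3*P*(13 + P))/3 = -8 + P*(13 + P))
(O(141) + q(r(-6))) - 5567 = ((-8 + 141² + 13*141) - 1251) - 5567 = ((-8 + 19881 + 1833) - 1251) - 5567 = (21706 - 1251) - 5567 = 20455 - 5567 = 14888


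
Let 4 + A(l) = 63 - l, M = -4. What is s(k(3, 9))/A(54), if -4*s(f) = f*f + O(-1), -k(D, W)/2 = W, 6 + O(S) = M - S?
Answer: -63/4 ≈ -15.750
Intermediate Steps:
O(S) = -10 - S (O(S) = -6 + (-4 - S) = -10 - S)
k(D, W) = -2*W
s(f) = 9/4 - f²/4 (s(f) = -(f*f + (-10 - 1*(-1)))/4 = -(f² + (-10 + 1))/4 = -(f² - 9)/4 = -(-9 + f²)/4 = 9/4 - f²/4)
A(l) = 59 - l (A(l) = -4 + (63 - l) = 59 - l)
s(k(3, 9))/A(54) = (9/4 - (-2*9)²/4)/(59 - 1*54) = (9/4 - ¼*(-18)²)/(59 - 54) = (9/4 - ¼*324)/5 = (9/4 - 81)*(⅕) = -315/4*⅕ = -63/4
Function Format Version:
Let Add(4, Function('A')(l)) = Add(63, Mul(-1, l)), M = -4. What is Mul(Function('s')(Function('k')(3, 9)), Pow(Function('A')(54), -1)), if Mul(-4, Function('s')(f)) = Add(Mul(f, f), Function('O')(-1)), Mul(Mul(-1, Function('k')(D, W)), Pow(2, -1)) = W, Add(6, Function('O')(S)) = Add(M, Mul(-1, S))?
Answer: Rational(-63, 4) ≈ -15.750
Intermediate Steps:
Function('O')(S) = Add(-10, Mul(-1, S)) (Function('O')(S) = Add(-6, Add(-4, Mul(-1, S))) = Add(-10, Mul(-1, S)))
Function('k')(D, W) = Mul(-2, W)
Function('s')(f) = Add(Rational(9, 4), Mul(Rational(-1, 4), Pow(f, 2))) (Function('s')(f) = Mul(Rational(-1, 4), Add(Mul(f, f), Add(-10, Mul(-1, -1)))) = Mul(Rational(-1, 4), Add(Pow(f, 2), Add(-10, 1))) = Mul(Rational(-1, 4), Add(Pow(f, 2), -9)) = Mul(Rational(-1, 4), Add(-9, Pow(f, 2))) = Add(Rational(9, 4), Mul(Rational(-1, 4), Pow(f, 2))))
Function('A')(l) = Add(59, Mul(-1, l)) (Function('A')(l) = Add(-4, Add(63, Mul(-1, l))) = Add(59, Mul(-1, l)))
Mul(Function('s')(Function('k')(3, 9)), Pow(Function('A')(54), -1)) = Mul(Add(Rational(9, 4), Mul(Rational(-1, 4), Pow(Mul(-2, 9), 2))), Pow(Add(59, Mul(-1, 54)), -1)) = Mul(Add(Rational(9, 4), Mul(Rational(-1, 4), Pow(-18, 2))), Pow(Add(59, -54), -1)) = Mul(Add(Rational(9, 4), Mul(Rational(-1, 4), 324)), Pow(5, -1)) = Mul(Add(Rational(9, 4), -81), Rational(1, 5)) = Mul(Rational(-315, 4), Rational(1, 5)) = Rational(-63, 4)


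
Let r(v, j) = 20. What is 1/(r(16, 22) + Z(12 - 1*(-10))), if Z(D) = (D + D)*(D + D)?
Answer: 1/1956 ≈ 0.00051125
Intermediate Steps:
Z(D) = 4*D² (Z(D) = (2*D)*(2*D) = 4*D²)
1/(r(16, 22) + Z(12 - 1*(-10))) = 1/(20 + 4*(12 - 1*(-10))²) = 1/(20 + 4*(12 + 10)²) = 1/(20 + 4*22²) = 1/(20 + 4*484) = 1/(20 + 1936) = 1/1956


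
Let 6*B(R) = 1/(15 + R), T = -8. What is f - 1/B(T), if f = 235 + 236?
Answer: 429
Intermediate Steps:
B(R) = 1/(6*(15 + R))
f = 471
f - 1/B(T) = 471 - 1/(1/(6*(15 - 8))) = 471 - 1/((⅙)/7) = 471 - 1/((⅙)*(⅐)) = 471 - 1/1/42 = 471 - 1*42 = 471 - 42 = 429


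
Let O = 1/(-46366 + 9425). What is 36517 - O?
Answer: 1348974498/36941 ≈ 36517.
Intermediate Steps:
O = -1/36941 (O = 1/(-36941) = -1/36941 ≈ -2.7070e-5)
36517 - O = 36517 - 1*(-1/36941) = 36517 + 1/36941 = 1348974498/36941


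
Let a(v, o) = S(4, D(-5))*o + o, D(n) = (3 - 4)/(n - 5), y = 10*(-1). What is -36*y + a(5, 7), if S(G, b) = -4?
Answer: 339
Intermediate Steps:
y = -10
D(n) = -1/(-5 + n)
a(v, o) = -3*o (a(v, o) = -4*o + o = -3*o)
-36*y + a(5, 7) = -36*(-10) - 3*7 = 360 - 21 = 339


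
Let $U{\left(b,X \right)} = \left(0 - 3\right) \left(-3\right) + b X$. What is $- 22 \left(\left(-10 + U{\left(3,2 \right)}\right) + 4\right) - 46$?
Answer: $-244$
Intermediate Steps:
$U{\left(b,X \right)} = 9 + X b$ ($U{\left(b,X \right)} = \left(-3\right) \left(-3\right) + X b = 9 + X b$)
$- 22 \left(\left(-10 + U{\left(3,2 \right)}\right) + 4\right) - 46 = - 22 \left(\left(-10 + \left(9 + 2 \cdot 3\right)\right) + 4\right) - 46 = - 22 \left(\left(-10 + \left(9 + 6\right)\right) + 4\right) - 46 = - 22 \left(\left(-10 + 15\right) + 4\right) - 46 = - 22 \left(5 + 4\right) - 46 = \left(-22\right) 9 - 46 = -198 - 46 = -244$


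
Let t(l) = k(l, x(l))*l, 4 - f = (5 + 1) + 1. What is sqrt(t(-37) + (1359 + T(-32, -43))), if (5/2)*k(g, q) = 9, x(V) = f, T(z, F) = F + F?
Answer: sqrt(28495)/5 ≈ 33.761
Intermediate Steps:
T(z, F) = 2*F
f = -3 (f = 4 - ((5 + 1) + 1) = 4 - (6 + 1) = 4 - 1*7 = 4 - 7 = -3)
x(V) = -3
k(g, q) = 18/5 (k(g, q) = (2/5)*9 = 18/5)
t(l) = 18*l/5
sqrt(t(-37) + (1359 + T(-32, -43))) = sqrt((18/5)*(-37) + (1359 + 2*(-43))) = sqrt(-666/5 + (1359 - 86)) = sqrt(-666/5 + 1273) = sqrt(5699/5) = sqrt(28495)/5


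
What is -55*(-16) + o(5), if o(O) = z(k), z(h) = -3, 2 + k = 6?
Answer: 877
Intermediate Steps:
k = 4 (k = -2 + 6 = 4)
o(O) = -3
-55*(-16) + o(5) = -55*(-16) - 3 = 880 - 3 = 877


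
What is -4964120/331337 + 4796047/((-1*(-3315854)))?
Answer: -14871189333641/1098665116798 ≈ -13.536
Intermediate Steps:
-4964120/331337 + 4796047/((-1*(-3315854))) = -4964120*1/331337 + 4796047/3315854 = -4964120/331337 + 4796047*(1/3315854) = -4964120/331337 + 4796047/3315854 = -14871189333641/1098665116798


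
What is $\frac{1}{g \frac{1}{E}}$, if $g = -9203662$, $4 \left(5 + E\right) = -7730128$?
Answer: $\frac{1932537}{9203662} \approx 0.20997$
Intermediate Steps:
$E = -1932537$ ($E = -5 + \frac{1}{4} \left(-7730128\right) = -5 - 1932532 = -1932537$)
$\frac{1}{g \frac{1}{E}} = \frac{1}{\left(-9203662\right) \frac{1}{-1932537}} = \frac{1}{\left(-9203662\right) \left(- \frac{1}{1932537}\right)} = \frac{1}{\frac{9203662}{1932537}} = \frac{1932537}{9203662}$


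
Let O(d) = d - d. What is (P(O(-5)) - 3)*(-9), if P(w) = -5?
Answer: 72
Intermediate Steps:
O(d) = 0
(P(O(-5)) - 3)*(-9) = (-5 - 3)*(-9) = -8*(-9) = 72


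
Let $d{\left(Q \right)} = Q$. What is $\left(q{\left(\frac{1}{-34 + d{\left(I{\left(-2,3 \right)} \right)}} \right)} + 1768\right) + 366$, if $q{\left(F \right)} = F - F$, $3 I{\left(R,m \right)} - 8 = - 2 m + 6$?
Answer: $2134$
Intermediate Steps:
$I{\left(R,m \right)} = \frac{14}{3} - \frac{2 m}{3}$ ($I{\left(R,m \right)} = \frac{8}{3} + \frac{- 2 m + 6}{3} = \frac{8}{3} + \frac{6 - 2 m}{3} = \frac{8}{3} - \left(-2 + \frac{2 m}{3}\right) = \frac{14}{3} - \frac{2 m}{3}$)
$q{\left(F \right)} = 0$
$\left(q{\left(\frac{1}{-34 + d{\left(I{\left(-2,3 \right)} \right)}} \right)} + 1768\right) + 366 = \left(0 + 1768\right) + 366 = 1768 + 366 = 2134$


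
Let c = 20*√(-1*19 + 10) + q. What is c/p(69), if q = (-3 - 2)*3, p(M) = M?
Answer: -5/23 + 20*I/23 ≈ -0.21739 + 0.86957*I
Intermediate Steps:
q = -15 (q = -5*3 = -15)
c = -15 + 60*I (c = 20*√(-1*19 + 10) - 15 = 20*√(-19 + 10) - 15 = 20*√(-9) - 15 = 20*(3*I) - 15 = 60*I - 15 = -15 + 60*I ≈ -15.0 + 60.0*I)
c/p(69) = (-15 + 60*I)/69 = (-15 + 60*I)*(1/69) = -5/23 + 20*I/23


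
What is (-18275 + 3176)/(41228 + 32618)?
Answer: -15099/73846 ≈ -0.20447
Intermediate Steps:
(-18275 + 3176)/(41228 + 32618) = -15099/73846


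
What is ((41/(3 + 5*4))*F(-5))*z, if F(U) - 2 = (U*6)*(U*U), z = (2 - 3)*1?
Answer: 30668/23 ≈ 1333.4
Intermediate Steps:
z = -1 (z = -1*1 = -1)
F(U) = 2 + 6*U³ (F(U) = 2 + (U*6)*(U*U) = 2 + (6*U)*U² = 2 + 6*U³)
((41/(3 + 5*4))*F(-5))*z = ((41/(3 + 5*4))*(2 + 6*(-5)³))*(-1) = ((41/(3 + 20))*(2 + 6*(-125)))*(-1) = ((41/23)*(2 - 750))*(-1) = ((41*(1/23))*(-748))*(-1) = ((41/23)*(-748))*(-1) = -30668/23*(-1) = 30668/23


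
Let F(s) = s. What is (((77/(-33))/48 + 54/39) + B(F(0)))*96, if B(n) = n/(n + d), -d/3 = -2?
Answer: 5002/39 ≈ 128.26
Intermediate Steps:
d = 6 (d = -3*(-2) = 6)
B(n) = n/(6 + n) (B(n) = n/(n + 6) = n/(6 + n))
(((77/(-33))/48 + 54/39) + B(F(0)))*96 = (((77/(-33))/48 + 54/39) + 0/(6 + 0))*96 = (((77*(-1/33))*(1/48) + 54*(1/39)) + 0/6)*96 = ((-7/3*1/48 + 18/13) + 0*(1/6))*96 = ((-7/144 + 18/13) + 0)*96 = (2501/1872 + 0)*96 = (2501/1872)*96 = 5002/39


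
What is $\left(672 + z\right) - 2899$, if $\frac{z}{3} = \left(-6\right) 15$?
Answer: $-2497$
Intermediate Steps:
$z = -270$ ($z = 3 \left(\left(-6\right) 15\right) = 3 \left(-90\right) = -270$)
$\left(672 + z\right) - 2899 = \left(672 - 270\right) - 2899 = 402 - 2899 = -2497$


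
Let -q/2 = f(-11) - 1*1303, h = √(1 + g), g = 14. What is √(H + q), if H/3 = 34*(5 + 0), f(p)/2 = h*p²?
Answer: 2*√(779 - 121*√15) ≈ 35.235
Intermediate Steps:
h = √15 (h = √(1 + 14) = √15 ≈ 3.8730)
f(p) = 2*√15*p² (f(p) = 2*(√15*p²) = 2*√15*p²)
H = 510 (H = 3*(34*(5 + 0)) = 3*(34*5) = 3*170 = 510)
q = 2606 - 484*√15 (q = -2*(2*√15*(-11)² - 1*1303) = -2*(2*√15*121 - 1303) = -2*(242*√15 - 1303) = -2*(-1303 + 242*√15) = 2606 - 484*√15 ≈ 731.48)
√(H + q) = √(510 + (2606 - 484*√15)) = √(3116 - 484*√15)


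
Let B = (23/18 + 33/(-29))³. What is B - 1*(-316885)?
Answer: 45072660590497/142236648 ≈ 3.1689e+5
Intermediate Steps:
B = 389017/142236648 (B = (23*(1/18) + 33*(-1/29))³ = (23/18 - 33/29)³ = (73/522)³ = 389017/142236648 ≈ 0.0027350)
B - 1*(-316885) = 389017/142236648 - 1*(-316885) = 389017/142236648 + 316885 = 45072660590497/142236648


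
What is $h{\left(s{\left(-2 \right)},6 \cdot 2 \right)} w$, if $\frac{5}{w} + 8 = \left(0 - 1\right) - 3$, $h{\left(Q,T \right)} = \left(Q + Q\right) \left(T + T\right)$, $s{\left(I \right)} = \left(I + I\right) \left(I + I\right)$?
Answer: $-320$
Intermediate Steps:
$s{\left(I \right)} = 4 I^{2}$ ($s{\left(I \right)} = 2 I 2 I = 4 I^{2}$)
$h{\left(Q,T \right)} = 4 Q T$ ($h{\left(Q,T \right)} = 2 Q 2 T = 4 Q T$)
$w = - \frac{5}{12}$ ($w = \frac{5}{-8 + \left(\left(0 - 1\right) - 3\right)} = \frac{5}{-8 - 4} = \frac{5}{-12} = 5 \left(- \frac{1}{12}\right) = - \frac{5}{12} \approx -0.41667$)
$h{\left(s{\left(-2 \right)},6 \cdot 2 \right)} w = 4 \cdot 4 \left(-2\right)^{2} \cdot 6 \cdot 2 \left(- \frac{5}{12}\right) = 4 \cdot 4 \cdot 4 \cdot 12 \left(- \frac{5}{12}\right) = 4 \cdot 16 \cdot 12 \left(- \frac{5}{12}\right) = 768 \left(- \frac{5}{12}\right) = -320$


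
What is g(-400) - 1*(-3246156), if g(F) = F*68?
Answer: 3218956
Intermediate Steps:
g(F) = 68*F
g(-400) - 1*(-3246156) = 68*(-400) - 1*(-3246156) = -27200 + 3246156 = 3218956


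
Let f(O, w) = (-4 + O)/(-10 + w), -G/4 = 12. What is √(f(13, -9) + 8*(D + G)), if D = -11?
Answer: I*√170563/19 ≈ 21.736*I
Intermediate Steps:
G = -48 (G = -4*12 = -48)
f(O, w) = (-4 + O)/(-10 + w)
√(f(13, -9) + 8*(D + G)) = √((-4 + 13)/(-10 - 9) + 8*(-11 - 48)) = √(9/(-19) + 8*(-59)) = √(-1/19*9 - 472) = √(-9/19 - 472) = √(-8977/19) = I*√170563/19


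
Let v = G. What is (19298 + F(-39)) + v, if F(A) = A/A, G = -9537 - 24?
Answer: 9738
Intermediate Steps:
G = -9561
v = -9561
F(A) = 1
(19298 + F(-39)) + v = (19298 + 1) - 9561 = 19299 - 9561 = 9738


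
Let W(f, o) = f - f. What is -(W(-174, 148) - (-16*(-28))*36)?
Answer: 16128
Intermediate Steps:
W(f, o) = 0
-(W(-174, 148) - (-16*(-28))*36) = -(0 - (-16*(-28))*36) = -(0 - 448*36) = -(0 - 1*16128) = -(0 - 16128) = -1*(-16128) = 16128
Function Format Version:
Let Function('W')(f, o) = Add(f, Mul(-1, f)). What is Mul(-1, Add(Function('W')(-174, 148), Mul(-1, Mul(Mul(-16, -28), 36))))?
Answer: 16128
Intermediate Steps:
Function('W')(f, o) = 0
Mul(-1, Add(Function('W')(-174, 148), Mul(-1, Mul(Mul(-16, -28), 36)))) = Mul(-1, Add(0, Mul(-1, Mul(Mul(-16, -28), 36)))) = Mul(-1, Add(0, Mul(-1, Mul(448, 36)))) = Mul(-1, Add(0, Mul(-1, 16128))) = Mul(-1, Add(0, -16128)) = Mul(-1, -16128) = 16128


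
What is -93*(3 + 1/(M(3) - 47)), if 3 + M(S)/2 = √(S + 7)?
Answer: -255874/923 + 62*√10/923 ≈ -277.01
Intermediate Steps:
M(S) = -6 + 2*√(7 + S) (M(S) = -6 + 2*√(S + 7) = -6 + 2*√(7 + S))
-93*(3 + 1/(M(3) - 47)) = -93*(3 + 1/((-6 + 2*√(7 + 3)) - 47)) = -93*(3 + 1/((-6 + 2*√10) - 47)) = -93*(3 + 1/(-53 + 2*√10)) = -279 - 93/(-53 + 2*√10)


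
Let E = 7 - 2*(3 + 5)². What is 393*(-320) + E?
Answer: -125881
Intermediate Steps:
E = -121 (E = 7 - 2*8² = 7 - 2*64 = 7 - 128 = -121)
393*(-320) + E = 393*(-320) - 121 = -125760 - 121 = -125881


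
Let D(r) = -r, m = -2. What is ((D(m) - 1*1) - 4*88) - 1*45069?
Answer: -45420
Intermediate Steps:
((D(m) - 1*1) - 4*88) - 1*45069 = ((-1*(-2) - 1*1) - 4*88) - 1*45069 = ((2 - 1) - 352) - 45069 = (1 - 352) - 45069 = -351 - 45069 = -45420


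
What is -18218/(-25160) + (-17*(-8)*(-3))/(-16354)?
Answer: 122497/163540 ≈ 0.74903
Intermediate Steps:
-18218/(-25160) + (-17*(-8)*(-3))/(-16354) = -18218*(-1/25160) + (136*(-3))*(-1/16354) = 9109/12580 - 408*(-1/16354) = 9109/12580 + 12/481 = 122497/163540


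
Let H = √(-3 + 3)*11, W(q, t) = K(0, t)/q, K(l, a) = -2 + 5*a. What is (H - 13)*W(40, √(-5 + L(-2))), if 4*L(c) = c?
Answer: 13/20 - 13*I*√22/16 ≈ 0.65 - 3.811*I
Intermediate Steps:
L(c) = c/4
W(q, t) = (-2 + 5*t)/q
H = 0 (H = √0*11 = 0*11 = 0)
(H - 13)*W(40, √(-5 + L(-2))) = (0 - 13)*((-2 + 5*√(-5 + (¼)*(-2)))/40) = -13*(-2 + 5*√(-5 - ½))/40 = -13*(-2 + 5*√(-11/2))/40 = -13*(-2 + 5*(I*√22/2))/40 = -13*(-2 + 5*I*√22/2)/40 = -13*(-1/20 + I*√22/16) = 13/20 - 13*I*√22/16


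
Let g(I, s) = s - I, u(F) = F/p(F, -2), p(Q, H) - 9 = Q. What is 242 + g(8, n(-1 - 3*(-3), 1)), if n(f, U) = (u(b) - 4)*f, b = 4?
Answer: 2658/13 ≈ 204.46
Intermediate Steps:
p(Q, H) = 9 + Q
u(F) = F/(9 + F)
n(f, U) = -48*f/13 (n(f, U) = (4/(9 + 4) - 4)*f = (4/13 - 4)*f = -48*f/13)
242 + g(8, n(-1 - 3*(-3), 1)) = 242 + (-48*(-1 - 3*(-3))/13 - 1*8) = 242 + (-48*(-1 + 9)/13 - 8) = 242 + (-48/13*8 - 8) = 242 + (-384/13 - 8) = 242 - 488/13 = 2658/13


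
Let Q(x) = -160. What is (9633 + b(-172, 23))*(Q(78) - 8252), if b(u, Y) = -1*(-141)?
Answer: -82218888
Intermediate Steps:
b(u, Y) = 141
(9633 + b(-172, 23))*(Q(78) - 8252) = (9633 + 141)*(-160 - 8252) = 9774*(-8412) = -82218888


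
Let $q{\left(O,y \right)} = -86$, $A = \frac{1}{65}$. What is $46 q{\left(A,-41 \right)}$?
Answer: $-3956$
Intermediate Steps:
$A = \frac{1}{65} \approx 0.015385$
$46 q{\left(A,-41 \right)} = 46 \left(-86\right) = -3956$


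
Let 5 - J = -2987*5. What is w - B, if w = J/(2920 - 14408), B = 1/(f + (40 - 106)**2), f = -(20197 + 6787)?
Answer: -21128177/16246904 ≈ -1.3004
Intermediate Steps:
f = -26984 (f = -1*26984 = -26984)
J = 14940 (J = 5 - (-2987)*5 = 5 - 1*(-14935) = 5 + 14935 = 14940)
B = -1/22628 (B = 1/(-26984 + (40 - 106)**2) = 1/(-26984 + (-66)**2) = 1/(-26984 + 4356) = 1/(-22628) = -1/22628 ≈ -4.4193e-5)
w = -3735/2872 (w = 14940/(2920 - 14408) = 14940/(-11488) = 14940*(-1/11488) = -3735/2872 ≈ -1.3005)
w - B = -3735/2872 - 1*(-1/22628) = -3735/2872 + 1/22628 = -21128177/16246904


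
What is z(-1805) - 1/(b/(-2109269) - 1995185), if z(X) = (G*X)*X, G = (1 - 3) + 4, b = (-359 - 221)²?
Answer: 27422028874483557519/4208382206165 ≈ 6.5160e+6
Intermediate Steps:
b = 336400 (b = (-580)² = 336400)
G = 2 (G = -2 + 4 = 2)
z(X) = 2*X² (z(X) = (2*X)*X = 2*X²)
z(-1805) - 1/(b/(-2109269) - 1995185) = 2*(-1805)² - 1/(336400/(-2109269) - 1995185) = 2*3258025 - 1/(336400*(-1/2109269) - 1995185) = 6516050 - 1/(-336400/2109269 - 1995185) = 6516050 - 1/(-4208382206165/2109269) = 6516050 - 1*(-2109269/4208382206165) = 6516050 + 2109269/4208382206165 = 27422028874483557519/4208382206165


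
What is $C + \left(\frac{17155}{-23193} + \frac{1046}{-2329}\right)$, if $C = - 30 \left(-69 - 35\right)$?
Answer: $\frac{168467256767}{54016497} \approx 3118.8$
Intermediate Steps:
$C = 3120$ ($C = \left(-30\right) \left(-104\right) = 3120$)
$C + \left(\frac{17155}{-23193} + \frac{1046}{-2329}\right) = 3120 + \left(\frac{17155}{-23193} + \frac{1046}{-2329}\right) = 3120 + \left(17155 \left(- \frac{1}{23193}\right) + 1046 \left(- \frac{1}{2329}\right)\right) = 3120 - \frac{64213873}{54016497} = \frac{168467256767}{54016497}$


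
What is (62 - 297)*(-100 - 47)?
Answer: 34545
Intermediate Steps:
(62 - 297)*(-100 - 47) = -235*(-147) = 34545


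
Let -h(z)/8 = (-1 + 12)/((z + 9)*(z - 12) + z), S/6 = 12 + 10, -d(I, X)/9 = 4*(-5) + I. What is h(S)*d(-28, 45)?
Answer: -3168/1421 ≈ -2.2294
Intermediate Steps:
d(I, X) = 180 - 9*I (d(I, X) = -9*(4*(-5) + I) = -9*(-20 + I) = 180 - 9*I)
S = 132 (S = 6*(12 + 10) = 6*22 = 132)
h(z) = -88/(z + (-12 + z)*(9 + z)) (h(z) = -8*(-1 + 12)/((z + 9)*(z - 12) + z) = -88/((9 + z)*(-12 + z) + z) = -88/((-12 + z)*(9 + z) + z) = -88/(z + (-12 + z)*(9 + z)))
h(S)*d(-28, 45) = (88/(108 - 1*132² + 2*132))*(180 - 9*(-28)) = (88/(108 - 1*17424 + 264))*(180 + 252) = (88/(108 - 17424 + 264))*432 = (88/(-17052))*432 = (88*(-1/17052))*432 = -22/4263*432 = -3168/1421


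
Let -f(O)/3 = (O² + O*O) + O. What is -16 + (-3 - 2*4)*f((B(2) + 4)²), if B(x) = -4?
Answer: -16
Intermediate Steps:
f(O) = -6*O² - 3*O (f(O) = -3*((O² + O*O) + O) = -3*((O² + O²) + O) = -3*(2*O² + O) = -3*(O + 2*O²) = -6*O² - 3*O)
-16 + (-3 - 2*4)*f((B(2) + 4)²) = -16 + (-3 - 2*4)*(-3*(-4 + 4)²*(1 + 2*(-4 + 4)²)) = -16 + (-3 - 8)*(-3*0²*(1 + 2*0²)) = -16 - (-33)*0*(1 + 2*0) = -16 - (-33)*0*(1 + 0) = -16 - (-33)*0 = -16 - 11*0 = -16 + 0 = -16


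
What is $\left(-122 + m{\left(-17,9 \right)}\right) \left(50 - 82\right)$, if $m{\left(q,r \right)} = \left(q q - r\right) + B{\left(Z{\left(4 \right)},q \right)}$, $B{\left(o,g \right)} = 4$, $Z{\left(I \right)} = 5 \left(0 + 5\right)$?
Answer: $-5184$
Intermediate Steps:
$Z{\left(I \right)} = 25$ ($Z{\left(I \right)} = 5 \cdot 5 = 25$)
$m{\left(q,r \right)} = 4 + q^{2} - r$ ($m{\left(q,r \right)} = \left(q q - r\right) + 4 = \left(q^{2} - r\right) + 4 = 4 + q^{2} - r$)
$\left(-122 + m{\left(-17,9 \right)}\right) \left(50 - 82\right) = \left(-122 + \left(4 + \left(-17\right)^{2} - 9\right)\right) \left(50 - 82\right) = \left(-122 + \left(4 + 289 - 9\right)\right) \left(50 - 82\right) = \left(-122 + 284\right) \left(-32\right) = 162 \left(-32\right) = -5184$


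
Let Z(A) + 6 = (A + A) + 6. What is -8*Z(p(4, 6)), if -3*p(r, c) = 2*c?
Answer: 64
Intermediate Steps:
p(r, c) = -2*c/3
Z(A) = 2*A (Z(A) = -6 + ((A + A) + 6) = -6 + (2*A + 6) = -6 + (6 + 2*A) = 2*A)
-8*Z(p(4, 6)) = -16*(-⅔*6) = -16*(-4) = -8*(-8) = 64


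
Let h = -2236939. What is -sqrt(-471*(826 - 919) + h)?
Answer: -4*I*sqrt(137071) ≈ -1480.9*I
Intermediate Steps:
-sqrt(-471*(826 - 919) + h) = -sqrt(-471*(826 - 919) - 2236939) = -sqrt(-471*(-93) - 2236939) = -sqrt(43803 - 2236939) = -sqrt(-2193136) = -4*I*sqrt(137071)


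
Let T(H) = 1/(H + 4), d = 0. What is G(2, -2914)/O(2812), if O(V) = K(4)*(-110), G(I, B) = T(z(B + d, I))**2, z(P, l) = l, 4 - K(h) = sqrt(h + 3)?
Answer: -1/8910 - sqrt(7)/35640 ≈ -0.00018647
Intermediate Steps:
K(h) = 4 - sqrt(3 + h) (K(h) = 4 - sqrt(h + 3) = 4 - sqrt(3 + h))
T(H) = 1/(4 + H)
G(I, B) = (4 + I)**(-2) (G(I, B) = (1/(4 + I))**2 = (4 + I)**(-2))
O(V) = -440 + 110*sqrt(7) (O(V) = (4 - sqrt(3 + 4))*(-110) = (4 - sqrt(7))*(-110) = -440 + 110*sqrt(7))
G(2, -2914)/O(2812) = 1/((4 + 2)**2*(-440 + 110*sqrt(7))) = 1/(6**2*(-440 + 110*sqrt(7))) = 1/(36*(-440 + 110*sqrt(7)))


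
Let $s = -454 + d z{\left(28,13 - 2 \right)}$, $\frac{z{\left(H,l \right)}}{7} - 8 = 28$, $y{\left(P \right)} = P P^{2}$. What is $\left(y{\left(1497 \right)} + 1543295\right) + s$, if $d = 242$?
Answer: $3356394298$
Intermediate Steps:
$y{\left(P \right)} = P^{3}$
$z{\left(H,l \right)} = 252$ ($z{\left(H,l \right)} = 56 + 7 \cdot 28 = 56 + 196 = 252$)
$s = 60530$ ($s = -454 + 242 \cdot 252 = -454 + 60984 = 60530$)
$\left(y{\left(1497 \right)} + 1543295\right) + s = \left(1497^{3} + 1543295\right) + 60530 = \left(3354790473 + 1543295\right) + 60530 = 3356333768 + 60530 = 3356394298$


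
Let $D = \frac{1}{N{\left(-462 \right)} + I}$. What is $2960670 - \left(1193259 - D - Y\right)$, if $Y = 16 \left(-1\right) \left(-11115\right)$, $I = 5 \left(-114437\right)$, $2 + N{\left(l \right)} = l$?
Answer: $\frac{1113946039898}{572649} \approx 1.9453 \cdot 10^{6}$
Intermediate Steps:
$N{\left(l \right)} = -2 + l$
$I = -572185$
$Y = 177840$ ($Y = \left(-16\right) \left(-11115\right) = 177840$)
$D = - \frac{1}{572649}$ ($D = \frac{1}{\left(-2 - 462\right) - 572185} = \frac{1}{-464 - 572185} = \frac{1}{-572649} = - \frac{1}{572649} \approx -1.7463 \cdot 10^{-6}$)
$2960670 - \left(1193259 - D - Y\right) = 2960670 + \left(\left(- \frac{1}{572649} + 177840\right) - 1193259\right) = 2960670 + \left(\frac{101839898159}{572649} - 1193259\right) = 2960670 - \frac{581478674932}{572649} = \frac{1113946039898}{572649}$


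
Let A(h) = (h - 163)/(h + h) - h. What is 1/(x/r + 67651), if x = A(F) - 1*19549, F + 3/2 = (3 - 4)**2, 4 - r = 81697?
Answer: 81693/5526632528 ≈ 1.4782e-5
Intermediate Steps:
r = -81693 (r = 4 - 1*81697 = 4 - 81697 = -81693)
F = -1/2 (F = -3/2 + (3 - 4)**2 = -3/2 + (-1)**2 = -3/2 + 1 = -1/2 ≈ -0.50000)
A(h) = -h + (-163 + h)/(2*h) (A(h) = (-163 + h)/((2*h)) - h = (-163 + h)*(1/(2*h)) - h = (-163 + h)/(2*h) - h = -h + (-163 + h)/(2*h))
x = -19385 (x = (1/2 - 1*(-1/2) - 163/(2*(-1/2))) - 1*19549 = (1/2 + 1/2 - 163/2*(-2)) - 19549 = (1/2 + 1/2 + 163) - 19549 = 164 - 19549 = -19385)
1/(x/r + 67651) = 1/(-19385/(-81693) + 67651) = 1/(-19385*(-1/81693) + 67651) = 1/(19385/81693 + 67651) = 1/(5526632528/81693) = 81693/5526632528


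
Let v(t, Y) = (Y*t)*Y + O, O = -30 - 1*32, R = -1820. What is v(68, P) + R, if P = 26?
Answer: 44086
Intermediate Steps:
O = -62 (O = -30 - 32 = -62)
v(t, Y) = -62 + t*Y**2 (v(t, Y) = (Y*t)*Y - 62 = t*Y**2 - 62 = -62 + t*Y**2)
v(68, P) + R = (-62 + 68*26**2) - 1820 = (-62 + 68*676) - 1820 = (-62 + 45968) - 1820 = 45906 - 1820 = 44086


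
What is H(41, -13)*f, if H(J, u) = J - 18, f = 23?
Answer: 529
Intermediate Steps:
H(J, u) = -18 + J
H(41, -13)*f = (-18 + 41)*23 = 23*23 = 529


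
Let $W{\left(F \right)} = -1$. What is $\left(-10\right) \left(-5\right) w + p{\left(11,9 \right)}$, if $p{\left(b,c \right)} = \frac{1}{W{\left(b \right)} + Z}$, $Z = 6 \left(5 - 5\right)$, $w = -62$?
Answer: $-3101$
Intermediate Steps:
$Z = 0$ ($Z = 6 \cdot 0 = 0$)
$p{\left(b,c \right)} = -1$ ($p{\left(b,c \right)} = \frac{1}{-1 + 0} = \frac{1}{-1} = -1$)
$\left(-10\right) \left(-5\right) w + p{\left(11,9 \right)} = \left(-10\right) \left(-5\right) \left(-62\right) - 1 = 50 \left(-62\right) - 1 = -3100 - 1 = -3101$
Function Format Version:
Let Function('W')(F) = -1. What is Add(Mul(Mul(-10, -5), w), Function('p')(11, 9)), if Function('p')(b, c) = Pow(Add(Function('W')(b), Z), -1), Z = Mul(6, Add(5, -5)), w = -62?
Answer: -3101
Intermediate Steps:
Z = 0 (Z = Mul(6, 0) = 0)
Function('p')(b, c) = -1 (Function('p')(b, c) = Pow(Add(-1, 0), -1) = Pow(-1, -1) = -1)
Add(Mul(Mul(-10, -5), w), Function('p')(11, 9)) = Add(Mul(Mul(-10, -5), -62), -1) = Add(Mul(50, -62), -1) = Add(-3100, -1) = -3101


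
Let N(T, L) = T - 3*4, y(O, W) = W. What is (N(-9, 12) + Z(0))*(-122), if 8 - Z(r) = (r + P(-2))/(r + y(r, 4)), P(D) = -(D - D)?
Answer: 1586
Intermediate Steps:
P(D) = 0 (P(D) = -1*0 = 0)
N(T, L) = -12 + T (N(T, L) = T - 12 = -12 + T)
Z(r) = 8 - r/(4 + r) (Z(r) = 8 - (r + 0)/(r + 4) = 8 - r/(4 + r))
(N(-9, 12) + Z(0))*(-122) = ((-12 - 9) + (32 + 7*0)/(4 + 0))*(-122) = (-21 + (32 + 0)/4)*(-122) = (-21 + (¼)*32)*(-122) = (-21 + 8)*(-122) = -13*(-122) = 1586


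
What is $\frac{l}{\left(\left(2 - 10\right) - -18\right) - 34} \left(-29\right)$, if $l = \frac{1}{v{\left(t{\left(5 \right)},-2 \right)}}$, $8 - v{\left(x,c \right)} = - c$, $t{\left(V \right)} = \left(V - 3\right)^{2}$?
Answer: $\frac{29}{144} \approx 0.20139$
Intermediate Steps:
$t{\left(V \right)} = \left(-3 + V\right)^{2}$
$v{\left(x,c \right)} = 8 + c$ ($v{\left(x,c \right)} = 8 - - c = 8 + c$)
$l = \frac{1}{6}$ ($l = \frac{1}{8 - 2} = \frac{1}{6} \approx 0.16667$)
$\frac{l}{\left(\left(2 - 10\right) - -18\right) - 34} \left(-29\right) = \frac{1}{6 \left(\left(\left(2 - 10\right) - -18\right) - 34\right)} \left(-29\right) = \frac{1}{6 \left(\left(-8 + 18\right) - 34\right)} \left(-29\right) = \frac{1}{6 \left(10 - 34\right)} \left(-29\right) = \frac{1}{6 \left(-24\right)} \left(-29\right) = \frac{1}{6} \left(- \frac{1}{24}\right) \left(-29\right) = \left(- \frac{1}{144}\right) \left(-29\right) = \frac{29}{144}$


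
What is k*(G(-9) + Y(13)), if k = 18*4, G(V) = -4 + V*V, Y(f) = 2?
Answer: 5688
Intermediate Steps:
G(V) = -4 + V²
k = 72
k*(G(-9) + Y(13)) = 72*((-4 + (-9)²) + 2) = 72*((-4 + 81) + 2) = 72*(77 + 2) = 72*79 = 5688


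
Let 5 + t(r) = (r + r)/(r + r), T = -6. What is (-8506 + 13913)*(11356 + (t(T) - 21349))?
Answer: -54053779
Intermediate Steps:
t(r) = -4 (t(r) = -5 + (r + r)/(r + r) = -5 + (2*r)/((2*r)) = -5 + (2*r)*(1/(2*r)) = -5 + 1 = -4)
(-8506 + 13913)*(11356 + (t(T) - 21349)) = (-8506 + 13913)*(11356 + (-4 - 21349)) = 5407*(11356 - 21353) = 5407*(-9997) = -54053779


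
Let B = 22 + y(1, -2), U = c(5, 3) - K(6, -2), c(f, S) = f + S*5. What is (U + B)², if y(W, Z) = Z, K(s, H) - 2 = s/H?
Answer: 1681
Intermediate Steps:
K(s, H) = 2 + s/H
c(f, S) = f + 5*S
U = 21 (U = (5 + 5*3) - (2 + 6/(-2)) = (5 + 15) - (2 + 6*(-½)) = 20 - (2 - 3) = 20 - 1*(-1) = 20 + 1 = 21)
B = 20 (B = 22 - 2 = 20)
(U + B)² = (21 + 20)² = 41² = 1681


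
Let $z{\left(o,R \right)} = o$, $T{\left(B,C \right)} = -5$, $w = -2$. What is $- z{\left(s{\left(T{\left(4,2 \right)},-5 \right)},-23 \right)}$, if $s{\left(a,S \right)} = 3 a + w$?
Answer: $17$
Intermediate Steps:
$s{\left(a,S \right)} = -2 + 3 a$ ($s{\left(a,S \right)} = 3 a - 2 = -2 + 3 a$)
$- z{\left(s{\left(T{\left(4,2 \right)},-5 \right)},-23 \right)} = - (-2 + 3 \left(-5\right)) = - (-2 - 15) = \left(-1\right) \left(-17\right) = 17$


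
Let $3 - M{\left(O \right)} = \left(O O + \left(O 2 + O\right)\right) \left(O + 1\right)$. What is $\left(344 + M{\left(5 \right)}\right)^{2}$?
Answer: $11449$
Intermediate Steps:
$M{\left(O \right)} = 3 - \left(1 + O\right) \left(O^{2} + 3 O\right)$ ($M{\left(O \right)} = 3 - \left(O O + \left(O 2 + O\right)\right) \left(O + 1\right) = 3 - \left(O^{2} + \left(2 O + O\right)\right) \left(1 + O\right) = 3 - \left(O^{2} + 3 O\right) \left(1 + O\right) = 3 - \left(1 + O\right) \left(O^{2} + 3 O\right)$)
$\left(344 + M{\left(5 \right)}\right)^{2} = \left(344 - \left(137 + 100\right)\right)^{2} = \left(344 - 237\right)^{2} = 107^{2} = 11449$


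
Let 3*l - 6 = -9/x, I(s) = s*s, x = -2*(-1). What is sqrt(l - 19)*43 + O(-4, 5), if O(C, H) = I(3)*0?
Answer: 43*I*sqrt(74)/2 ≈ 184.95*I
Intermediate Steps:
x = 2
I(s) = s**2
l = 1/2 (l = 2 + (-9/2)/3 = 2 + (-9*1/2)/3 = 2 + (1/3)*(-9/2) = 2 - 3/2 = 1/2 ≈ 0.50000)
O(C, H) = 0 (O(C, H) = 3**2*0 = 9*0 = 0)
sqrt(l - 19)*43 + O(-4, 5) = sqrt(1/2 - 19)*43 + 0 = sqrt(-37/2)*43 + 0 = (I*sqrt(74)/2)*43 + 0 = 43*I*sqrt(74)/2 + 0 = 43*I*sqrt(74)/2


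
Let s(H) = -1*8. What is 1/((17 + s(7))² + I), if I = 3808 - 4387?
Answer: -1/498 ≈ -0.0020080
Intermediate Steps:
s(H) = -8
I = -579
1/((17 + s(7))² + I) = 1/((17 - 8)² - 579) = 1/(9² - 579) = 1/(81 - 579) = 1/(-498) = -1/498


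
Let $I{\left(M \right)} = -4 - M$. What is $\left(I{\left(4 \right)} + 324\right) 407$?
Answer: $128612$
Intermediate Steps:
$\left(I{\left(4 \right)} + 324\right) 407 = \left(\left(-4 - 4\right) + 324\right) 407 = \left(-8 + 324\right) 407 = 316 \cdot 407 = 128612$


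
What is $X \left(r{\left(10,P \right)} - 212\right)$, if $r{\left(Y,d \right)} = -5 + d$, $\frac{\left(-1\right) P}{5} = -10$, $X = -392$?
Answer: $65464$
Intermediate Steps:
$P = 50$ ($P = \left(-5\right) \left(-10\right) = 50$)
$X \left(r{\left(10,P \right)} - 212\right) = - 392 \left(\left(-5 + 50\right) - 212\right) = - 392 \left(45 - 212\right) = \left(-392\right) \left(-167\right) = 65464$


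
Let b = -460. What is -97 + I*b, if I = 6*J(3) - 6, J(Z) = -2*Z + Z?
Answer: 10943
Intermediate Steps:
J(Z) = -Z
I = -24 (I = 6*(-1*3) - 6 = 6*(-3) - 6 = -18 - 6 = -24)
-97 + I*b = -97 - 24*(-460) = -97 + 11040 = 10943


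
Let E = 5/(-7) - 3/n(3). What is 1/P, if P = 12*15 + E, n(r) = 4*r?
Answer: 28/5013 ≈ 0.0055855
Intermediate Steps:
E = -27/28 (E = 5/(-7) - 3/(4*3) = 5*(-1/7) - 3/12 = -5/7 - 3*1/12 = -5/7 - 1/4 = -27/28 ≈ -0.96429)
P = 5013/28 (P = 12*15 - 27/28 = 180 - 27/28 = 5013/28 ≈ 179.04)
1/P = 1/(5013/28) = 28/5013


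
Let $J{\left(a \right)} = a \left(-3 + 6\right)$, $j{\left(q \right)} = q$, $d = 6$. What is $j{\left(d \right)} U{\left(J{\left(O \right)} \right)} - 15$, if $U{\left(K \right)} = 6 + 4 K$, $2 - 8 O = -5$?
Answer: $84$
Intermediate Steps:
$O = \frac{7}{8}$ ($O = \frac{1}{4} - - \frac{5}{8} = \frac{1}{4} + \frac{5}{8} = \frac{7}{8} \approx 0.875$)
$J{\left(a \right)} = 3 a$ ($J{\left(a \right)} = a 3 = 3 a$)
$j{\left(d \right)} U{\left(J{\left(O \right)} \right)} - 15 = 6 \left(6 + 4 \cdot 3 \cdot \frac{7}{8}\right) - 15 = 6 \left(6 + 4 \cdot \frac{21}{8}\right) - 15 = 6 \left(6 + \frac{21}{2}\right) - 15 = 6 \cdot \frac{33}{2} - 15 = 99 - 15 = 84$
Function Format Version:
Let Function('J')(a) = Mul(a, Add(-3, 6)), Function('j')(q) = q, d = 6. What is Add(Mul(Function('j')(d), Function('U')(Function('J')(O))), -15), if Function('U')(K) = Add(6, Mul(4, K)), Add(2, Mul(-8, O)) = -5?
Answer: 84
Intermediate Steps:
O = Rational(7, 8) (O = Add(Rational(1, 4), Mul(Rational(-1, 8), -5)) = Add(Rational(1, 4), Rational(5, 8)) = Rational(7, 8) ≈ 0.87500)
Function('J')(a) = Mul(3, a) (Function('J')(a) = Mul(a, 3) = Mul(3, a))
Add(Mul(Function('j')(d), Function('U')(Function('J')(O))), -15) = Add(Mul(6, Add(6, Mul(4, Mul(3, Rational(7, 8))))), -15) = Add(Mul(6, Add(6, Mul(4, Rational(21, 8)))), -15) = Add(Mul(6, Add(6, Rational(21, 2))), -15) = Add(Mul(6, Rational(33, 2)), -15) = Add(99, -15) = 84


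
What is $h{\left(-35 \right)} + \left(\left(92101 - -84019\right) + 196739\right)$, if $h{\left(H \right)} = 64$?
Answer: $372923$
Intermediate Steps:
$h{\left(-35 \right)} + \left(\left(92101 - -84019\right) + 196739\right) = 64 + \left(\left(92101 - -84019\right) + 196739\right) = 64 + \left(\left(92101 + 84019\right) + 196739\right) = 64 + \left(176120 + 196739\right) = 64 + 372859 = 372923$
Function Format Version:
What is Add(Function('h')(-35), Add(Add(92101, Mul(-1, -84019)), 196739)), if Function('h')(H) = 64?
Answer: 372923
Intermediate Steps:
Add(Function('h')(-35), Add(Add(92101, Mul(-1, -84019)), 196739)) = Add(64, Add(Add(92101, Mul(-1, -84019)), 196739)) = Add(64, Add(Add(92101, 84019), 196739)) = Add(64, Add(176120, 196739)) = Add(64, 372859) = 372923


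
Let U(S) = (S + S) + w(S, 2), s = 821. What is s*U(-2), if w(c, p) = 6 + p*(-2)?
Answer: -1642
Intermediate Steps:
w(c, p) = 6 - 2*p
U(S) = 2 + 2*S (U(S) = (S + S) + (6 - 2*2) = 2*S + (6 - 4) = 2*S + 2 = 2 + 2*S)
s*U(-2) = 821*(2 + 2*(-2)) = 821*(2 - 4) = 821*(-2) = -1642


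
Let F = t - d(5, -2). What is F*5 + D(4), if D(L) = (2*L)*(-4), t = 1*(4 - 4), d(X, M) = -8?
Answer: 8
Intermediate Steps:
t = 0 (t = 1*0 = 0)
F = 8 (F = 0 - 1*(-8) = 0 + 8 = 8)
D(L) = -8*L
F*5 + D(4) = 8*5 - 8*4 = 40 - 32 = 8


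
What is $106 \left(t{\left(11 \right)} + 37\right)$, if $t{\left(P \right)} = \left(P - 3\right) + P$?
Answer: $5936$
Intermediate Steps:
$t{\left(P \right)} = -3 + 2 P$ ($t{\left(P \right)} = \left(-3 + P\right) + P = -3 + 2 P$)
$106 \left(t{\left(11 \right)} + 37\right) = 106 \left(\left(-3 + 2 \cdot 11\right) + 37\right) = 106 \left(\left(-3 + 22\right) + 37\right) = 106 \left(19 + 37\right) = 106 \cdot 56 = 5936$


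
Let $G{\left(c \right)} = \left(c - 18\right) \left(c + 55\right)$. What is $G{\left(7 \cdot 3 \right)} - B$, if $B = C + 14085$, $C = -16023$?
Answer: $2166$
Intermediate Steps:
$G{\left(c \right)} = \left(-18 + c\right) \left(55 + c\right)$
$B = -1938$ ($B = -16023 + 14085 = -1938$)
$G{\left(7 \cdot 3 \right)} - B = \left(-990 + \left(7 \cdot 3\right)^{2} + 37 \cdot 7 \cdot 3\right) - -1938 = \left(-990 + 21^{2} + 37 \cdot 21\right) + 1938 = \left(-990 + 441 + 777\right) + 1938 = 228 + 1938 = 2166$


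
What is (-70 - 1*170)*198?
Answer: -47520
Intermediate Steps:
(-70 - 1*170)*198 = (-70 - 170)*198 = -240*198 = -47520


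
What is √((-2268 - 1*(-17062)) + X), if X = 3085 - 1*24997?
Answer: I*√7118 ≈ 84.368*I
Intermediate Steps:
X = -21912 (X = 3085 - 24997 = -21912)
√((-2268 - 1*(-17062)) + X) = √((-2268 - 1*(-17062)) - 21912) = √((-2268 + 17062) - 21912) = √(14794 - 21912) = √(-7118) = I*√7118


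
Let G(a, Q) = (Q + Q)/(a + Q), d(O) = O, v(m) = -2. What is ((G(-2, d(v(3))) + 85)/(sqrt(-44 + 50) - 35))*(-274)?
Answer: 824740/1219 + 23564*sqrt(6)/1219 ≈ 723.92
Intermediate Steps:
G(a, Q) = 2*Q/(Q + a) (G(a, Q) = (2*Q)/(Q + a) = 2*Q/(Q + a))
((G(-2, d(v(3))) + 85)/(sqrt(-44 + 50) - 35))*(-274) = ((2*(-2)/(-2 - 2) + 85)/(sqrt(-44 + 50) - 35))*(-274) = ((2*(-2)/(-4) + 85)/(sqrt(6) - 35))*(-274) = ((2*(-2)*(-1/4) + 85)/(-35 + sqrt(6)))*(-274) = ((1 + 85)/(-35 + sqrt(6)))*(-274) = (86/(-35 + sqrt(6)))*(-274) = -23564/(-35 + sqrt(6))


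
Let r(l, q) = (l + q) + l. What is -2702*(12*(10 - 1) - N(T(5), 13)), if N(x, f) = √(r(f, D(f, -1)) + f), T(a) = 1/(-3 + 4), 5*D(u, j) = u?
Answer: -291816 + 10808*√65/5 ≈ -2.7439e+5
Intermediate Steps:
D(u, j) = u/5
r(l, q) = q + 2*l
T(a) = 1 (T(a) = 1/1 = 1)
N(x, f) = 4*√5*√f/5 (N(x, f) = √((f/5 + 2*f) + f) = √(11*f/5 + f) = √(16*f/5) = 4*√5*√f/5)
-2702*(12*(10 - 1) - N(T(5), 13)) = -2702*(12*(10 - 1) - 4*√5*√13/5) = -2702*(12*9 - 4*√65/5) = -2702*(108 - 4*√65/5) = -291816 + 10808*√65/5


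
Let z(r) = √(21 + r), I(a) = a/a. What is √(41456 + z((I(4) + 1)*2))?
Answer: √41461 ≈ 203.62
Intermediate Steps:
I(a) = 1
√(41456 + z((I(4) + 1)*2)) = √(41456 + √(21 + (1 + 1)*2)) = √(41456 + √(21 + 2*2)) = √(41456 + √(21 + 4)) = √(41456 + √25) = √(41456 + 5) = √41461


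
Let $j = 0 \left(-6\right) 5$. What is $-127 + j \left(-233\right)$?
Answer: $-127$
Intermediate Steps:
$j = 0$ ($j = 0 \cdot 5 = 0$)
$-127 + j \left(-233\right) = -127 + 0 \left(-233\right) = -127 + 0 = -127$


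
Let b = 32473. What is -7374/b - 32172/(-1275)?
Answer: 345106502/13801025 ≈ 25.006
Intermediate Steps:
-7374/b - 32172/(-1275) = -7374/32473 - 32172/(-1275) = -7374*1/32473 - 32172*(-1/1275) = -7374/32473 + 10724/425 = 345106502/13801025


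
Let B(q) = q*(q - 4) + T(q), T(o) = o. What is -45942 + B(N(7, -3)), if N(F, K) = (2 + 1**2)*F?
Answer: -45564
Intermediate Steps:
N(F, K) = 3*F (N(F, K) = (2 + 1)*F = 3*F)
B(q) = q + q*(-4 + q) (B(q) = q*(q - 4) + q = q*(-4 + q) + q = q + q*(-4 + q))
-45942 + B(N(7, -3)) = -45942 + (3*7)*(-3 + 3*7) = -45942 + 21*(-3 + 21) = -45942 + 21*18 = -45942 + 378 = -45564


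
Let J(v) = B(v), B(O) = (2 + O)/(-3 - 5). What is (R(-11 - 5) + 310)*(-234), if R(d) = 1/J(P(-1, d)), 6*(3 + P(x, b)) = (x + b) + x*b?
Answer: -519012/7 ≈ -74145.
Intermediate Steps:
P(x, b) = -3 + b/6 + x/6 + b*x/6 (P(x, b) = -3 + ((x + b) + x*b)/6 = -3 + ((b + x) + b*x)/6 = -3 + (b + x + b*x)/6 = -3 + (b/6 + x/6 + b*x/6) = -3 + b/6 + x/6 + b*x/6)
B(O) = -¼ - O/8 (B(O) = (2 + O)/(-8) = (2 + O)*(-⅛) = -¼ - O/8)
J(v) = -¼ - v/8
R(d) = 48/7 (R(d) = 1/(-¼ - (-3 + d/6 + (⅙)*(-1) + (⅙)*d*(-1))/8) = 1/(-¼ - (-3 + d/6 - ⅙ - d/6)/8) = 1/(-¼ - ⅛*(-19/6)) = 1/(-¼ + 19/48) = 1/(7/48) = 48/7)
(R(-11 - 5) + 310)*(-234) = (48/7 + 310)*(-234) = (2218/7)*(-234) = -519012/7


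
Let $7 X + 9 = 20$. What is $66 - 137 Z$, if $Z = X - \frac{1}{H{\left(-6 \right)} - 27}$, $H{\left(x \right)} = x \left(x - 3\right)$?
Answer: $- \frac{27256}{189} \approx -144.21$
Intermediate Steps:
$X = \frac{11}{7}$ ($X = - \frac{9}{7} + \frac{1}{7} \cdot 20 = - \frac{9}{7} + \frac{20}{7} = \frac{11}{7} \approx 1.5714$)
$H{\left(x \right)} = x \left(-3 + x\right)$
$Z = \frac{290}{189}$ ($Z = \frac{11}{7} - \frac{1}{- 6 \left(-3 - 6\right) - 27} = \frac{11}{7} - \frac{1}{\left(-6\right) \left(-9\right) - 27} = \frac{11}{7} - \frac{1}{54 - 27} = \frac{11}{7} - \frac{1}{27} = \frac{290}{189} \approx 1.5344$)
$66 - 137 Z = 66 - \frac{39730}{189} = - \frac{27256}{189}$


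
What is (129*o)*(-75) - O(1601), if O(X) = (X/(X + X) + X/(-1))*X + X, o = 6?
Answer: 5005499/2 ≈ 2.5027e+6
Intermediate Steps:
O(X) = X + X*(1/2 - X) (O(X) = (X/((2*X)) + X*(-1))*X + X = (X*(1/(2*X)) - X)*X + X = (1/2 - X)*X + X = X*(1/2 - X) + X = X + X*(1/2 - X))
(129*o)*(-75) - O(1601) = (129*6)*(-75) - 1601*(3 - 2*1601)/2 = 774*(-75) - 1601*(3 - 3202)/2 = -58050 - 1601*(-3199)/2 = -58050 - 1*(-5121599/2) = -58050 + 5121599/2 = 5005499/2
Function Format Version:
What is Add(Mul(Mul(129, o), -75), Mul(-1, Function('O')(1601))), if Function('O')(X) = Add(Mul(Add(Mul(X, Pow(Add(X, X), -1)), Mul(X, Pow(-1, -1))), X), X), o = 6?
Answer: Rational(5005499, 2) ≈ 2.5027e+6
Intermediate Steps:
Function('O')(X) = Add(X, Mul(X, Add(Rational(1, 2), Mul(-1, X)))) (Function('O')(X) = Add(Mul(Add(Mul(X, Pow(Mul(2, X), -1)), Mul(X, -1)), X), X) = Add(Mul(Add(Mul(X, Mul(Rational(1, 2), Pow(X, -1))), Mul(-1, X)), X), X) = Add(Mul(Add(Rational(1, 2), Mul(-1, X)), X), X) = Add(Mul(X, Add(Rational(1, 2), Mul(-1, X))), X) = Add(X, Mul(X, Add(Rational(1, 2), Mul(-1, X)))))
Add(Mul(Mul(129, o), -75), Mul(-1, Function('O')(1601))) = Add(Mul(Mul(129, 6), -75), Mul(-1, Mul(Rational(1, 2), 1601, Add(3, Mul(-2, 1601))))) = Add(Mul(774, -75), Mul(-1, Mul(Rational(1, 2), 1601, Add(3, -3202)))) = Add(-58050, Mul(-1, Mul(Rational(1, 2), 1601, -3199))) = Add(-58050, Mul(-1, Rational(-5121599, 2))) = Add(-58050, Rational(5121599, 2)) = Rational(5005499, 2)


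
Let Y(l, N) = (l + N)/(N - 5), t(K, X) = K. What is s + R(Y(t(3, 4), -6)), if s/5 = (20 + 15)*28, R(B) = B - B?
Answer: 4900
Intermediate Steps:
Y(l, N) = (N + l)/(-5 + N)
R(B) = 0
s = 4900 (s = 5*((20 + 15)*28) = 5*(35*28) = 5*980 = 4900)
s + R(Y(t(3, 4), -6)) = 4900 + 0 = 4900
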